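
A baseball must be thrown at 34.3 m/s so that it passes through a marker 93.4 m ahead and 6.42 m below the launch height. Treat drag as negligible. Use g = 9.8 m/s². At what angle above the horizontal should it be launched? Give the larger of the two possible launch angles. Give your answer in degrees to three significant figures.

Trajectory: y = x tanθ − g x² (1 + tan²θ)/(2v₀²). With x = 93.4, y = −6.42, v₀ = 34.3, g = 9.80:
36.33 tan²θ − 93.4 tanθ + (29.91) = 0.
tanθ = [93.4 ± √(93.4² − 4 × 36.33 × (29.91))] / (2 × 36.33) = (93.4 ± 66.15) / 72.67, giving tanθ = 0.3750 or 2.196.
θ = 20.55° or 65.51°; the larger is 65.51°.

65.5°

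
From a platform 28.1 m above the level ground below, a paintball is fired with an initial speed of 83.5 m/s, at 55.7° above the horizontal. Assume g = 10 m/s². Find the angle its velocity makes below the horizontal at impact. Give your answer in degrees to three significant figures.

57.2°

Resolve: vₓ = 83.50 cos 55.7° = 47.05 m/s and v_y0 = 83.50 sin 55.7° = 68.98 m/s.
The projectile lands when y = 28.1 + (68.98) t − ½·10.0·t² = 0. Positive root: t = (68.98 + √(68.98² + 2·10.0·28.1)) / 10.0 = (68.98 + 72.94) / 10.0 = 14.19 s.
At impact: v_y = v_y0 − g t = −72.94 m/s; vₓ = 47.05 m/s.
Angle below horizontal: arctan(|v_y|/vₓ) = arctan(72.94/47.05) = 57.17°.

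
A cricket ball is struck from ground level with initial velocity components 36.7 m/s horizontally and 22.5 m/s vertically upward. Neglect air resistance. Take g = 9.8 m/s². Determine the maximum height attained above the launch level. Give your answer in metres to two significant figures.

At the apex v_y = 0, so H = v_y0²/(2g) = 22.50²/19.60 = 25.83 m.

26 m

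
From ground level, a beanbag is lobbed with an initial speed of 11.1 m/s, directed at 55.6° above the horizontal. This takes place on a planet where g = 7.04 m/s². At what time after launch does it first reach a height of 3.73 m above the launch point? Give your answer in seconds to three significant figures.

Resolve: vₓ = 11.10 cos 55.6° = 6.271 m/s and v_y0 = 11.10 sin 55.6° = 9.159 m/s.
Require v_y0 t − ½ g t² = 3.73, i.e. 3.520 t² − 9.159 t + 3.73 = 0.
t = [9.159 ± √(9.159² − 2·7.04·3.73)] / 7.04 = (9.159 ± 5.600) / 7.04, so t = 0.5054 s or t = 2.096 s.
The first (ascending) time is 0.5054 s.

0.505 s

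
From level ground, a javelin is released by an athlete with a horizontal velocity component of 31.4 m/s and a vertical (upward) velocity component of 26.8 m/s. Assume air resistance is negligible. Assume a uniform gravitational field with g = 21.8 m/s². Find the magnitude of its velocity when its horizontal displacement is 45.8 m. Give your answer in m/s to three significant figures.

At x = 45.8 m, t = x/vₓ = 45.8/31.40 = 1.459 s.
Vertical velocity there: v_y = v_y0 − g t = 26.80 − 21.8 × 1.459 = −4.997 m/s.
Speed: √(vₓ² + v_y²) = √(31.40² + 4.997²) = 31.80 m/s.

31.8 m/s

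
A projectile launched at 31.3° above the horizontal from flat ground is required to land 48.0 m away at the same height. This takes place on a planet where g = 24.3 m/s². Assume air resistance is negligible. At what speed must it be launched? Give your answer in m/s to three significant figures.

Level-ground range: R = v₀² sin(2θ)/g, so v₀ = √(gR / sin 2θ).
v₀ = √(24.3 × 48.0 / sin 62.60°) = √(1166 / 0.8878) = √1313.8 = 36.25 m/s.

36.2 m/s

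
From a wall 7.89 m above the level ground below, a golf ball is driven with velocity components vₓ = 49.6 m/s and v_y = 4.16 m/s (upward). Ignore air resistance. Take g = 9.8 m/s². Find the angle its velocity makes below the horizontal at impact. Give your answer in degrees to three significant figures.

14.8°

The projectile lands when y = 7.89 + (4.160) t − ½·9.80·t² = 0. Positive root: t = (4.160 + √(4.160² + 2·9.80·7.89)) / 9.80 = (4.160 + 13.11) / 9.80 = 1.763 s.
At impact: v_y = v_y0 − g t = −13.11 m/s; vₓ = 49.60 m/s.
Angle below horizontal: arctan(|v_y|/vₓ) = arctan(13.11/49.60) = 14.81°.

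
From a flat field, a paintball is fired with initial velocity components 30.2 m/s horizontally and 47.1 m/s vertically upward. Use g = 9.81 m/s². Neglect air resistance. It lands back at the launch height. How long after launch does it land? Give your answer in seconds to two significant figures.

Landing at launch height ⇒ T = 2 v_y0 / g = 2 × 47.10 / 9.81 = 9.602 s.

9.6 s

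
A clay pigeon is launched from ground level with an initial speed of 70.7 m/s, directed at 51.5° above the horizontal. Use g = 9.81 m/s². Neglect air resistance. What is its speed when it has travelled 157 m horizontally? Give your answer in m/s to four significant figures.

48.48 m/s

Resolve: vₓ = 70.70 cos 51.5° = 44.01 m/s and v_y0 = 70.70 sin 51.5° = 55.33 m/s.
Time to reach x = 157 m: t = x/vₓ = 157/44.01 = 3.567 s.
Vertical velocity there: v_y = v_y0 − g t = 55.33 − 9.81 × 3.567 = 20.34 m/s.
Speed: √(vₓ² + v_y²) = √(44.01² + 20.34²) = 48.48 m/s.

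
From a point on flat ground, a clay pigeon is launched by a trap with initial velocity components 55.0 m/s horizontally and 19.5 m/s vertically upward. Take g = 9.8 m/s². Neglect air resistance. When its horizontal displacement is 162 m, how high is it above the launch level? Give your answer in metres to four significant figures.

14.93 m

At x = 162 m, t = x/vₓ = 162/55.00 = 2.945 s.
Height: y = v_y0 t − ½ g t² = 19.50 × 2.945 − 4.900 × 2.945² = 57.44 − 42.51 = 14.93 m.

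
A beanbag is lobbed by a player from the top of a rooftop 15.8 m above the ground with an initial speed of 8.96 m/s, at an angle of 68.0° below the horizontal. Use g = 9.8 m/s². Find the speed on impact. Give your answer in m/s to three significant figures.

Components: vₓ = 8.960 cos 68.0° = 3.356 m/s, v_y0 = −8.308 m/s (downward).
The projectile lands when y = 15.8 + (−8.308) t − ½·9.80·t² = 0. Positive root: t = (−8.308 + √(8.308² + 2·9.80·15.8)) / 9.80 = (−8.308 + 19.46) / 9.80 = 1.138 s.
Vertical velocity at impact: v_y = v_y0 − g t = −8.308 − 9.80 × 1.138 = −19.46 m/s.
Speed: |v| = √(vₓ² + v_y²) = √(3.356² + 19.46²) = 19.75 m/s.

19.7 m/s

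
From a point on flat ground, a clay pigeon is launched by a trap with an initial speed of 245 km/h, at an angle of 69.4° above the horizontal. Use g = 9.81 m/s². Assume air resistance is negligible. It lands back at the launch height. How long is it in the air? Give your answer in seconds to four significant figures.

Convert: 245 km/h = 245/3.6 = 68.06 m/s.
vₓ = 68.06 cos 69.4° = 23.94 m/s; v_y0 = 68.06 sin 69.4° = 63.70 m/s.
It returns to y = 0 when t = 2 v_y0 / g = 2(63.70)/9.81 = 12.99 s.

12.99 s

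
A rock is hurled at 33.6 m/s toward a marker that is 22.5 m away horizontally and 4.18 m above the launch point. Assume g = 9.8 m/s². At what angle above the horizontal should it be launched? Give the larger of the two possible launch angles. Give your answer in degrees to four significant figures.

Trajectory: y = x tanθ − g x² (1 + tan²θ)/(2v₀²). With x = 22.5, y = 4.18, v₀ = 33.6, g = 9.80:
2.197 tan²θ − 22.5 tanθ + (6.377) = 0.
tanθ = [22.5 ± √(22.5² − 4 × 2.197 × (6.377))] / (2 × 2.197) = (22.5 ± 21.22) / 4.395, giving tanθ = 0.2917 or 9.948.
θ = 16.26° or 84.26°; the larger is 84.26°.

84.26°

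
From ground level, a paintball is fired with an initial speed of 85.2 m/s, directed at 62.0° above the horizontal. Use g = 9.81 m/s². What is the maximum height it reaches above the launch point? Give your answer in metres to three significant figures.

Components: vₓ = 85.20 cos 62.0° = 40.00 m/s, v_y0 = 85.20 sin 62.0° = 75.23 m/s.
Maximum height: H = v_y0² / (2g) = 75.23² / (2 × 9.81) = 288.4 m.

288 m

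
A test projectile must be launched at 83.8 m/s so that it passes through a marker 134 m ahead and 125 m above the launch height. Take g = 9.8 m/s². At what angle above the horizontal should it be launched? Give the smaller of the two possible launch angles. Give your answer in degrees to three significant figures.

49.0°

Trajectory: y = x tanθ − g x² (1 + tan²θ)/(2v₀²). With x = 134, y = 125, v₀ = 83.8, g = 9.80:
12.53 tan²θ − 134 tanθ + (137.5) = 0.
tanθ = [134 ± √(134² − 4 × 12.53 × (137.5))] / (2 × 12.53) = (134 ± 105.2) / 25.06, giving tanθ = 1.150 or 9.545.
θ = 48.99° or 84.02°; the smaller is 48.99°.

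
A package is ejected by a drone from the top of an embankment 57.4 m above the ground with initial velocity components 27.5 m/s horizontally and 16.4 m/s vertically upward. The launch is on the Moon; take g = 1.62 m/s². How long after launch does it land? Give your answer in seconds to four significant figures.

The projectile lands when y = 57.4 + (16.40) t − ½·1.62·t² = 0. Positive root: t = (16.40 + √(16.40² + 2·1.62·57.4)) / 1.62 = (16.40 + 21.33) / 1.62 = 23.29 s.

23.29 s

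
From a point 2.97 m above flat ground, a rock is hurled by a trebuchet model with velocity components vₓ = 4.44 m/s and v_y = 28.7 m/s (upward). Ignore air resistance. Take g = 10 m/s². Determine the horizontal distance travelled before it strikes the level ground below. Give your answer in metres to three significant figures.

25.9 m

The projectile lands when y = 2.97 + (28.70) t − ½·10.0·t² = 0. Positive root: t = (28.70 + √(28.70² + 2·10.0·2.97)) / 10.0 = (28.70 + 29.72) / 10.0 = 5.842 s.
Horizontal distance: R = vₓ t = 4.440 × 5.842 = 25.94 m.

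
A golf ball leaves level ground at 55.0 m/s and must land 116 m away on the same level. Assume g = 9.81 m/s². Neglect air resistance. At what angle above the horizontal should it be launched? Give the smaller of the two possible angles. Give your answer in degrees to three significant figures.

From R = (v₀²/g) sin 2θ: sin 2θ = 9.81 × 116 / 3025.0 = 0.3762.
2θ = 22.10° or 180° − 22.10° = 157.9°, so θ = 11.05° or 78.95°.
The smaller angle is 11.05°.

11.0°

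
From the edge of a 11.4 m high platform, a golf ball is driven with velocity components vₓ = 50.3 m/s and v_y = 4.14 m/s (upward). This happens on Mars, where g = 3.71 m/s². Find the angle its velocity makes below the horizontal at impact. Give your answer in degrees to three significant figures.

11.3°

The projectile lands when y = 11.4 + (4.140) t − ½·3.71·t² = 0. Positive root: t = (4.140 + √(4.140² + 2·3.71·11.4)) / 3.71 = (4.140 + 10.09) / 3.71 = 3.835 s.
At impact: v_y = v_y0 − g t = −10.09 m/s; vₓ = 50.30 m/s.
Angle below horizontal: arctan(|v_y|/vₓ) = arctan(10.09/50.30) = 11.34°.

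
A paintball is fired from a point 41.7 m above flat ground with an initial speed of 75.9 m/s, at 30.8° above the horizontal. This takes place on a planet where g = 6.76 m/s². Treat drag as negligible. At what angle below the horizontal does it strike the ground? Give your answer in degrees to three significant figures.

vₓ = 75.90 cos 30.8° = 65.20 m/s; v_y0 = 75.90 sin 30.8° = 38.86 m/s.
With up positive and y = 0 at the ground: y(t) = 41.7 + (38.86) t − 3.380 t². Setting y = 0 and taking the positive root: t = [38.86 + √(38.86² + 2·6.76·41.7)] / 6.76 = (38.86 + 45.54) / 6.76 = 12.49 s.
At impact: v_y = v_y0 − g t = −45.54 m/s; vₓ = 65.20 m/s.
Angle below horizontal: arctan(|v_y|/vₓ) = arctan(45.54/65.20) = 34.94°.

34.9°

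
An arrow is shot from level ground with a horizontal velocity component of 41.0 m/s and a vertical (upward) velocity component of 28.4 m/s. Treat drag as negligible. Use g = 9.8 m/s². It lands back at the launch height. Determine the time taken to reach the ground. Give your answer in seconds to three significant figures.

5.80 s

Landing at launch height ⇒ T = 2 v_y0 / g = 2 × 28.40 / 9.80 = 5.796 s.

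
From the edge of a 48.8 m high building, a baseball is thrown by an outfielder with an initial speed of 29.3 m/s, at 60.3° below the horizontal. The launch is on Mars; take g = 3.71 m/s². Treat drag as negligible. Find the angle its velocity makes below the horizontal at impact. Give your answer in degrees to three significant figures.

65.4°

Resolve: vₓ = 29.30 cos 60.3° = 14.52 m/s and v_y0 = −25.45 m/s (downward).
The projectile lands when y = 48.8 + (−25.45) t − ½·3.71·t² = 0. Positive root: t = (−25.45 + √(25.45² + 2·3.71·48.8)) / 3.71 = (−25.45 + 31.78) / 3.71 = 1.705 s.
At impact: v_y = v_y0 − g t = −31.78 m/s; vₓ = 14.52 m/s.
Angle below horizontal: arctan(|v_y|/vₓ) = arctan(31.78/14.52) = 65.45°.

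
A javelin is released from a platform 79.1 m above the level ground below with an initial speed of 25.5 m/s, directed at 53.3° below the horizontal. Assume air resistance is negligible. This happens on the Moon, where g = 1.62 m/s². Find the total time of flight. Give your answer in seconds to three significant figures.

vₓ = 25.50 cos 53.3° = 15.24 m/s; v_y0 = −20.45 m/s (downward).
Vertical motion (up positive, ground at y = 0): 0.8100 t² − (−20.45) t − 79.1 = 0, so t = (−20.45 + √(20.45² + 2·1.62·79.1)) / 1.62 = (−20.45 + 25.97) / 1.62 = 3.409 s.

3.41 s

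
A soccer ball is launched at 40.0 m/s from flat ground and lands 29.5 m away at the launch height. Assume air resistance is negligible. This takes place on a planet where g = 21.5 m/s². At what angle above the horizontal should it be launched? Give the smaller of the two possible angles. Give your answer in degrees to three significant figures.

11.7°

R = v₀² sin 2θ / g gives sin 2θ = gR/v₀² = 21.5·29.5/40.0² = 0.3964.
2θ = 23.35° or 180° − 23.35° = 156.6°, so θ = 11.68° or 78.32°.
The smaller angle is 11.68°.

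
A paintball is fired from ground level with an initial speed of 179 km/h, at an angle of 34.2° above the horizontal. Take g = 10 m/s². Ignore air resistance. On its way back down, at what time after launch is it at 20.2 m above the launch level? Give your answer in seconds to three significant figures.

Convert: 179 km/h = 179/3.6 = 49.72 m/s.
Resolve: vₓ = 49.72 cos 34.2° = 41.12 m/s and v_y0 = 49.72 sin 34.2° = 27.95 m/s.
Height y(t) = 27.95 t − 5.000 t² = 20.2 gives 5.000 t² − 27.95 t + 20.2 = 0.
t = [27.95 ± √(27.95² − 2·10.0·20.2)] / 10.0 = (27.95 ± 19.42) / 10.0, so t = 0.8529 s or t = 4.737 s.
The descending-branch root is 4.737 s.

4.74 s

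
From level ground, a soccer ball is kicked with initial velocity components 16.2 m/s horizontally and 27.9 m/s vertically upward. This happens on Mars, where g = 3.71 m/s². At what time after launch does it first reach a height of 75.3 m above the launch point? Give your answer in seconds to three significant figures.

Require v_y0 t − ½ g t² = 75.3, i.e. 1.855 t² − 27.90 t + 75.3 = 0.
Quadratic formula: t = (27.90 ± √219.68) / 3.71 = (27.90 ± 14.82) / 3.71 → t = 3.525 s or 11.52 s.
The first (ascending) time is 3.525 s.

3.53 s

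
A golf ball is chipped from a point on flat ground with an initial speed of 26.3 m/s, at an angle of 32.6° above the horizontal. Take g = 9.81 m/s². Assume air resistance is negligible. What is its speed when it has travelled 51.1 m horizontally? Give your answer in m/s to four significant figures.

23.72 m/s

vₓ = 26.30 cos 32.6° = 22.16 m/s; v_y0 = 26.30 sin 32.6° = 14.17 m/s.
x = vₓ t ⇒ t = 51.1/22.16 = 2.306 s.
Vertical velocity there: v_y = v_y0 − g t = 14.17 − 9.81 × 2.306 = −8.455 m/s.
Speed: √(vₓ² + v_y²) = √(22.16² + 8.455²) = 23.72 m/s.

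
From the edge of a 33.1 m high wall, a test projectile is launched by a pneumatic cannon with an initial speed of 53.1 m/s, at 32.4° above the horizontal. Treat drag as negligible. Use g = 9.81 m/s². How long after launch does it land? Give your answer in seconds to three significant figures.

Components: vₓ = 53.10 cos 32.4° = 44.83 m/s, v_y0 = 53.10 sin 32.4° = 28.45 m/s.
Vertical motion (up positive, ground at y = 0): 4.905 t² − (28.45) t − 33.1 = 0, so t = (28.45 + √(28.45² + 2·9.81·33.1)) / 9.81 = (28.45 + 38.20) / 9.81 = 6.794 s.

6.79 s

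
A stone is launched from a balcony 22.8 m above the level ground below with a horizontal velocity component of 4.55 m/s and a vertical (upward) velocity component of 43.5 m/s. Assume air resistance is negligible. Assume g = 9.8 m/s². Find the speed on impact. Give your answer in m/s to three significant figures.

48.6 m/s

With up positive and y = 0 at the ground: y(t) = 22.8 + (43.50) t − 4.900 t². Setting y = 0 and taking the positive root: t = [43.50 + √(43.50² + 2·9.80·22.8)] / 9.80 = (43.50 + 48.36) / 9.80 = 9.374 s.
Vertical velocity at impact: v_y = v_y0 − g t = 43.50 − 9.80 × 9.374 = −48.36 m/s.
Speed: |v| = √(vₓ² + v_y²) = √(4.550² + 48.36²) = 48.58 m/s.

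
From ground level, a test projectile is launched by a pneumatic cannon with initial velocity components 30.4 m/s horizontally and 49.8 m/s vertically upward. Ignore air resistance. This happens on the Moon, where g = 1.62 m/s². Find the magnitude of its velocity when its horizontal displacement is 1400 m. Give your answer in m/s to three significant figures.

39.2 m/s

At x = 1400 m, t = x/vₓ = 1400/30.40 = 46.05 s.
Vertical velocity there: v_y = v_y0 − g t = 49.80 − 1.62 × 46.05 = −24.81 m/s.
Speed: √(vₓ² + v_y²) = √(30.40² + 24.81²) = 39.24 m/s.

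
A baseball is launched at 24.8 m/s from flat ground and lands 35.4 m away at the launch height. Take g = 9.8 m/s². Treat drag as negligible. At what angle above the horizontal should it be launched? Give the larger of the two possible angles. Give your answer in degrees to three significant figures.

From R = (v₀²/g) sin 2θ: sin 2θ = 9.80 × 35.4 / 615.04 = 0.5641.
2θ = 34.34° or 180° − 34.34° = 145.7°, so θ = 17.17° or 72.83°.
The larger angle is 72.83°.

72.8°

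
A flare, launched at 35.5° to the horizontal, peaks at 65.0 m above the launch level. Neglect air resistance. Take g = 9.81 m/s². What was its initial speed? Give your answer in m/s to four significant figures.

61.50 m/s

At the peak v_y = 0, so v_y0 = √(2gH) = √(2 × 9.81 × 65.0) = 35.71 m/s.
v_y0 = v₀ sin θ ⇒ v₀ = 35.71 / sin 35.5° = 61.50 m/s.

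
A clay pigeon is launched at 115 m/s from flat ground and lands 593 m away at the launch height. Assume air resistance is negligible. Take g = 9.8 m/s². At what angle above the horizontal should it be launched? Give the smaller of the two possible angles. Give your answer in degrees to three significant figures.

R = v₀² sin 2θ / g gives sin 2θ = gR/v₀² = 9.80·593/115² = 0.4394.
2θ = 26.07° or 180° − 26.07° = 153.9°, so θ = 13.03° or 76.97°.
The smaller angle is 13.03°.

13.0°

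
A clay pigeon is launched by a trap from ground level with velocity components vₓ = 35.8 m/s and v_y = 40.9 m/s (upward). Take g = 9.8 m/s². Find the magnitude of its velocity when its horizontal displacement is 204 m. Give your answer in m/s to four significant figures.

x = vₓ t ⇒ t = 204/35.80 = 5.698 s.
Vertical velocity there: v_y = v_y0 − g t = 40.90 − 9.80 × 5.698 = −14.94 m/s.
Speed: √(vₓ² + v_y²) = √(35.80² + 14.94²) = 38.79 m/s.

38.79 m/s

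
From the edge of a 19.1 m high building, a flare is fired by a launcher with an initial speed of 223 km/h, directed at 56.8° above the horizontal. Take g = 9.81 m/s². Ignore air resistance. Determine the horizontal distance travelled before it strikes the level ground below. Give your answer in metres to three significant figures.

Convert: 223 km/h = 223/3.6 = 61.94 m/s.
vₓ = 61.94 cos 56.8° = 33.92 m/s; v_y0 = 61.94 sin 56.8° = 51.83 m/s.
With up positive and y = 0 at the ground: y(t) = 19.1 + (51.83) t − 4.905 t². Setting y = 0 and taking the positive root: t = [51.83 + √(51.83² + 2·9.81·19.1)] / 9.81 = (51.83 + 55.33) / 9.81 = 10.92 s.
Horizontal distance: R = vₓ t = 33.92 × 10.92 = 370.5 m.

371 m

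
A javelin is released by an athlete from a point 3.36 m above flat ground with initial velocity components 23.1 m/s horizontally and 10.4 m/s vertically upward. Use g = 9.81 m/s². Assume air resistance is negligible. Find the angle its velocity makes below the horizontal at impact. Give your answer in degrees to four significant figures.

With up positive and y = 0 at the ground: y(t) = 3.36 + (10.40) t − 4.905 t². Setting y = 0 and taking the positive root: t = [10.40 + √(10.40² + 2·9.81·3.36)] / 9.81 = (10.40 + 13.19) / 9.81 = 2.405 s.
At impact: v_y = v_y0 − g t = −13.19 m/s; vₓ = 23.10 m/s.
Angle below horizontal: arctan(|v_y|/vₓ) = arctan(13.19/23.10) = 29.73°.

29.73°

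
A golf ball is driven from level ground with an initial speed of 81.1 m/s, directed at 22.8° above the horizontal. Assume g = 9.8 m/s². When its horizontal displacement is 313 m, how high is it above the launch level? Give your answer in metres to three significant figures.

Resolve: vₓ = 81.10 cos 22.8° = 74.76 m/s and v_y0 = 81.10 sin 22.8° = 31.43 m/s.
At x = 313 m, t = x/vₓ = 313/74.76 = 4.187 s.
Height: y = v_y0 t − ½ g t² = 31.43 × 4.187 − 4.900 × 4.187² = 131.6 − 85.88 = 45.69 m.

45.7 m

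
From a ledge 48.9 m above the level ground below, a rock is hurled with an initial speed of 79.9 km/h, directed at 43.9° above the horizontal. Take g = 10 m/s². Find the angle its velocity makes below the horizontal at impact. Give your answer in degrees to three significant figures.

Convert: 79.9 km/h = 79.9/3.6 = 22.19 m/s.
vₓ = 22.19 cos 43.9° = 15.99 m/s; v_y0 = 22.19 sin 43.9° = 15.39 m/s.
Vertical motion (up positive, ground at y = 0): 5.000 t² − (15.39) t − 48.9 = 0, so t = (15.39 + √(15.39² + 2·10.0·48.9)) / 10.0 = (15.39 + 34.85) / 10.0 = 5.024 s.
At impact: v_y = v_y0 − g t = −34.85 m/s; vₓ = 15.99 m/s.
Angle below horizontal: arctan(|v_y|/vₓ) = arctan(34.85/15.99) = 65.35°.

65.4°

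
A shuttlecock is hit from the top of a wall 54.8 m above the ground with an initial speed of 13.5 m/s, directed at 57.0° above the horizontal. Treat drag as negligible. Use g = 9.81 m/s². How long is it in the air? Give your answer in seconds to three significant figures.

Resolve: vₓ = 13.50 cos 57.0° = 7.353 m/s and v_y0 = 13.50 sin 57.0° = 11.32 m/s.
With up positive and y = 0 at the ground: y(t) = 54.8 + (11.32) t − 4.905 t². Setting y = 0 and taking the positive root: t = [11.32 + √(11.32² + 2·9.81·54.8)] / 9.81 = (11.32 + 34.69) / 9.81 = 4.690 s.

4.69 s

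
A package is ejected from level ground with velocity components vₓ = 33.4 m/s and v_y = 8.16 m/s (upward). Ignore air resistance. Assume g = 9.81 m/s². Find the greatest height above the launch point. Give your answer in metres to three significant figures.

3.39 m

At the apex v_y = 0, so H = v_y0²/(2g) = 8.160²/19.62 = 3.394 m.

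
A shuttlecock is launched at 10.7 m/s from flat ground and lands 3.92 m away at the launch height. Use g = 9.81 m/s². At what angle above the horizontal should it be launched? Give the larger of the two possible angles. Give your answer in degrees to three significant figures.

80.2°

R = v₀² sin 2θ / g gives sin 2θ = gR/v₀² = 9.81·3.92/10.7² = 0.3359.
2θ = 19.63° or 180° − 19.63° = 160.4°, so θ = 9.813° or 80.19°.
The larger angle is 80.19°.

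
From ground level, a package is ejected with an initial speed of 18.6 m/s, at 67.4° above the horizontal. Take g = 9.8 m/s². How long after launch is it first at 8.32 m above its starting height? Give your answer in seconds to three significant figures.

vₓ = 18.60 cos 67.4° = 7.148 m/s; v_y0 = 18.60 sin 67.4° = 17.17 m/s.
Require v_y0 t − ½ g t² = 8.32, i.e. 4.900 t² − 17.17 t + 8.32 = 0.
Quadratic formula: t = (17.17 ± √131.80) / 9.80 = (17.17 ± 11.48) / 9.80 → t = 0.5808 s or 2.924 s.
The first (ascending) time is 0.5808 s.

0.581 s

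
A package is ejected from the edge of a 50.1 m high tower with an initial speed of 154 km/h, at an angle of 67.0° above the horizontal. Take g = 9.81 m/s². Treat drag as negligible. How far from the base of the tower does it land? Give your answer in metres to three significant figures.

Convert: 154 km/h = 154/3.6 = 42.78 m/s.
Resolve: vₓ = 42.78 cos 67.0° = 16.71 m/s and v_y0 = 42.78 sin 67.0° = 39.38 m/s.
Vertical motion (up positive, ground at y = 0): 4.905 t² − (39.38) t − 50.1 = 0, so t = (39.38 + √(39.38² + 2·9.81·50.1)) / 9.81 = (39.38 + 50.33) / 9.81 = 9.145 s.
Horizontal distance: R = vₓ t = 16.71 × 9.145 = 152.9 m.

153 m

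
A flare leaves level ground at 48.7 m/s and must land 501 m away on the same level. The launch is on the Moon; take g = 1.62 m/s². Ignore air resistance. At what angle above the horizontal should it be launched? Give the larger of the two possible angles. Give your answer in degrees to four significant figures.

79.99°

Level-ground range R = v₀² sin(2θ)/g ⇒ sin(2θ) = gR/v₀² = 1.62 × 501 / 48.7² = 0.3422.
2θ = 20.01° or 180° − 20.01° = 160.0°, so θ = 10.01° or 79.99°.
The larger angle is 79.99°.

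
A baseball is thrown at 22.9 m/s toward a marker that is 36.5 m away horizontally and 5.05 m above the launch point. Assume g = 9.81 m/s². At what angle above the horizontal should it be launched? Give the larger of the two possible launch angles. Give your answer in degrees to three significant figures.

66.7°

Trajectory: y = x tanθ − g x² (1 + tan²θ)/(2v₀²). With x = 36.5, y = 5.05, v₀ = 22.9, g = 9.81:
12.46 tan²θ − 36.5 tanθ + (17.51) = 0.
tanθ = [36.5 ± √(36.5² − 4 × 12.46 × (17.51))] / (2 × 12.46) = (36.5 ± 21.43) / 24.92, giving tanθ = 0.6045 or 2.325.
θ = 31.15° or 66.72°; the larger is 66.72°.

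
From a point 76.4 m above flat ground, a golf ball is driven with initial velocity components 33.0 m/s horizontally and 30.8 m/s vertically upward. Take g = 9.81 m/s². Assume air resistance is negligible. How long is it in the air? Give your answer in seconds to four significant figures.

The projectile lands when y = 76.4 + (30.80) t − ½·9.81·t² = 0. Positive root: t = (30.80 + √(30.80² + 2·9.81·76.4)) / 9.81 = (30.80 + 49.47) / 9.81 = 8.183 s.

8.183 s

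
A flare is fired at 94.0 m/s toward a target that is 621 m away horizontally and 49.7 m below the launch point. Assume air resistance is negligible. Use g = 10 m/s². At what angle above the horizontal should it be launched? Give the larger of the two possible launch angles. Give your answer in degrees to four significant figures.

Trajectory: y = x tanθ − g x² (1 + tan²θ)/(2v₀²). With x = 621, y = −49.7, v₀ = 94.0, g = 10.0:
218.2 tan²θ − 621 tanθ + (168.5) = 0.
tanθ = [621 ± √(621² − 4 × 218.2 × (168.5))] / (2 × 218.2) = (621 ± 488.4) / 436.4, giving tanθ = 0.3038 or 2.542.
θ = 16.90° or 68.53°; the larger is 68.53°.

68.53°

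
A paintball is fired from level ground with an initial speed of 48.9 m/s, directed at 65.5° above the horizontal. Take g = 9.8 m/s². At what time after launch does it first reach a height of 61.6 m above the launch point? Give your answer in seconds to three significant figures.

Resolve: vₓ = 48.90 cos 65.5° = 20.28 m/s and v_y0 = 48.90 sin 65.5° = 44.50 m/s.
Require v_y0 t − ½ g t² = 61.6, i.e. 4.900 t² − 44.50 t + 61.6 = 0.
t = [44.50 ± √(44.50² − 2·9.80·61.6)] / 9.80 = (44.50 ± 27.80) / 9.80, so t = 1.704 s or t = 7.377 s.
The first (ascending) time is 1.704 s.

1.70 s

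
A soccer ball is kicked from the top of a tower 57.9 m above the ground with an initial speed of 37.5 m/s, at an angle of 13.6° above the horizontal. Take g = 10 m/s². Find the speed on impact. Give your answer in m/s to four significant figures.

50.64 m/s

Resolve: vₓ = 37.50 cos 13.6° = 36.45 m/s and v_y0 = 37.50 sin 13.6° = 8.818 m/s.
With up positive and y = 0 at the ground: y(t) = 57.9 + (8.818) t − 5.000 t². Setting y = 0 and taking the positive root: t = [8.818 + √(8.818² + 2·10.0·57.9)] / 10.0 = (8.818 + 35.15) / 10.0 = 4.397 s.
Vertical velocity at impact: v_y = v_y0 − g t = 8.818 − 10.0 × 4.397 = −35.15 m/s.
Speed: |v| = √(vₓ² + v_y²) = √(36.45² + 35.15²) = 50.64 m/s.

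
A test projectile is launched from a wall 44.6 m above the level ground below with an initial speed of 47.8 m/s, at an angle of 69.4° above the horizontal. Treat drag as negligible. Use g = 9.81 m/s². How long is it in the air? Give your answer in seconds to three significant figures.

10.0 s

vₓ = 47.80 cos 69.4° = 16.82 m/s; v_y0 = 47.80 sin 69.4° = 44.74 m/s.
Vertical motion (up positive, ground at y = 0): 4.905 t² − (44.74) t − 44.6 = 0, so t = (44.74 + √(44.74² + 2·9.81·44.6)) / 9.81 = (44.74 + 53.64) / 9.81 = 10.03 s.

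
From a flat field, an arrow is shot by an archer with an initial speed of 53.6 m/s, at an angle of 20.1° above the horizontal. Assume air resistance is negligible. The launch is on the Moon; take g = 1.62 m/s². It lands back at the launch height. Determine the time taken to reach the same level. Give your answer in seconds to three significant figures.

Components: vₓ = 53.60 cos 20.1° = 50.34 m/s, v_y0 = 53.60 sin 20.1° = 18.42 m/s.
It returns to y = 0 when t = 2 v_y0 / g = 2(18.42)/1.62 = 22.74 s.

22.7 s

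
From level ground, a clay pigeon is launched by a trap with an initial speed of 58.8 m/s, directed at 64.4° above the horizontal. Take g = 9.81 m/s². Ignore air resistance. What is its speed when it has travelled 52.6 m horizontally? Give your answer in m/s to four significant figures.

41.42 m/s

Horizontal component vₓ = 58.80 cos 64.4° = 25.41 m/s; vertical v_y0 = 58.80 sin 64.4° = 53.03 m/s.
Time to reach x = 52.6 m: t = x/vₓ = 52.6/25.41 = 2.070 s.
Vertical velocity there: v_y = v_y0 − g t = 53.03 − 9.81 × 2.070 = 32.72 m/s.
Speed: √(vₓ² + v_y²) = √(25.41² + 32.72²) = 41.42 m/s.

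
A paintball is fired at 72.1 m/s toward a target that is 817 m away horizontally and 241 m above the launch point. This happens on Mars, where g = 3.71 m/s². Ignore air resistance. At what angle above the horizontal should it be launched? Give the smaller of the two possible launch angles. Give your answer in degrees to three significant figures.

36.9°

Trajectory: y = x tanθ − g x² (1 + tan²θ)/(2v₀²). With x = 817, y = 241, v₀ = 72.1, g = 3.71:
238.2 tan²θ − 817 tanθ + (479.2) = 0.
tanθ = [817 ± √(817² − 4 × 238.2 × (479.2))] / (2 × 238.2) = (817 ± 459.3) / 476.4, giving tanθ = 0.7509 or 2.679.
θ = 36.90° or 69.53°; the smaller is 36.90°.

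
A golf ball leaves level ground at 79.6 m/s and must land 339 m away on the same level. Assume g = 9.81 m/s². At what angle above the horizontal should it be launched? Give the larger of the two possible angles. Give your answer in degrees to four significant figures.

From R = (v₀²/g) sin 2θ: sin 2θ = 9.81 × 339 / 6336.2 = 0.5249.
2θ = 31.66° or 180° − 31.66° = 148.3°, so θ = 15.83° or 74.17°.
The larger angle is 74.17°.

74.17°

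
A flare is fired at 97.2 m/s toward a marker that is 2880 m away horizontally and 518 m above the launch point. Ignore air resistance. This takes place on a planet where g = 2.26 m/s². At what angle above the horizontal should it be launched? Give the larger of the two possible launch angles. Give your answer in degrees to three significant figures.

65.7°

Trajectory: y = x tanθ − g x² (1 + tan²θ)/(2v₀²). With x = 2880, y = 518, v₀ = 97.2, g = 2.26:
992.0 tan²θ − 2880 tanθ + (1510) = 0.
tanθ = [2880 ± √(2880² − 4 × 992.0 × (1510))] / (2 × 992.0) = (2880 ± 1517) / 1984, giving tanθ = 0.6868 or 2.216.
θ = 34.48° or 65.71°; the larger is 65.71°.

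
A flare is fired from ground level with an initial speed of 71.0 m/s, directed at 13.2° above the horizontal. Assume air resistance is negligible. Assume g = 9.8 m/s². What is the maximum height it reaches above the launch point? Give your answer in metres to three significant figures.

13.4 m

Horizontal component vₓ = 71.00 cos 13.2° = 69.12 m/s; vertical v_y0 = 71.00 sin 13.2° = 16.21 m/s.
Maximum height: H = v_y0² / (2g) = 16.21² / (2 × 9.80) = 13.41 m.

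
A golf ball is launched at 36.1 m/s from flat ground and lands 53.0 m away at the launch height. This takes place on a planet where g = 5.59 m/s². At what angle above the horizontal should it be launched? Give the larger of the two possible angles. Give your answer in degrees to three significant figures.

83.4°

Level-ground range R = v₀² sin(2θ)/g ⇒ sin(2θ) = gR/v₀² = 5.59 × 53.0 / 36.1² = 0.2273.
2θ = 13.14° or 180° − 13.14° = 166.9°, so θ = 6.570° or 83.43°.
The larger angle is 83.43°.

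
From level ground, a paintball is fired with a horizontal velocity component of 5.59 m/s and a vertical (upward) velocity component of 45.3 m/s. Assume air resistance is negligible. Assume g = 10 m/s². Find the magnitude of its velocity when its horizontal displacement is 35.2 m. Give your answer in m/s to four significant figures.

18.53 m/s

At x = 35.2 m, t = x/vₓ = 35.2/5.590 = 6.297 s.
Vertical velocity there: v_y = v_y0 − g t = 45.30 − 10.0 × 6.297 = −17.67 m/s.
Speed: √(vₓ² + v_y²) = √(5.590² + 17.67²) = 18.53 m/s.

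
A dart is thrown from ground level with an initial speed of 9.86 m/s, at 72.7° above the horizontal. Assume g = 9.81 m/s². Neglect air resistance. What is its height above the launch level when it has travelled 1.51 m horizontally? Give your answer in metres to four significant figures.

3.547 m

Components: vₓ = 9.860 cos 72.7° = 2.932 m/s, v_y0 = 9.860 sin 72.7° = 9.414 m/s.
At x = 1.51 m, t = x/vₓ = 1.51/2.932 = 0.5150 s.
Height: y = v_y0 t − ½ g t² = 9.414 × 0.5150 − 4.905 × 0.5150² = 4.848 − 1.301 = 3.547 m.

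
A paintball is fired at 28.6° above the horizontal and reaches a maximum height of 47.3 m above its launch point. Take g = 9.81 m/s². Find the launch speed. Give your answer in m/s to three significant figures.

At the peak v_y = 0, so v_y0 = √(2gH) = √(2 × 9.81 × 47.3) = 30.46 m/s.
v_y0 = v₀ sin θ ⇒ v₀ = 30.46 / sin 28.6° = 63.64 m/s.

63.6 m/s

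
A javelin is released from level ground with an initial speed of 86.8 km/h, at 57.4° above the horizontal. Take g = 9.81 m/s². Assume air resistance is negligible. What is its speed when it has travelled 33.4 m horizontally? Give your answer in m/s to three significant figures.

13.9 m/s

Convert: 86.8 km/h = 86.8/3.6 = 24.11 m/s.
Horizontal component vₓ = 24.11 cos 57.4° = 12.99 m/s; vertical v_y0 = 24.11 sin 57.4° = 20.31 m/s.
At x = 33.4 m, t = x/vₓ = 33.4/12.99 = 2.571 s.
Vertical velocity there: v_y = v_y0 − g t = 20.31 − 9.81 × 2.571 = −4.910 m/s.
Speed: √(vₓ² + v_y²) = √(12.99² + 4.910²) = 13.89 m/s.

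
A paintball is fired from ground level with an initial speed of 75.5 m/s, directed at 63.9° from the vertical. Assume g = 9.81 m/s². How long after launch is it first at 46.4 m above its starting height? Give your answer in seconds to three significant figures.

Horizontal component vₓ = 75.50 sin 63.9° = 67.80 m/s; vertical v_y0 = 75.50 cos 63.9° = 33.22 m/s.
Require v_y0 t − ½ g t² = 46.4, i.e. 4.905 t² − 33.22 t + 46.4 = 0.
t = [33.22 ± √(33.22² − 2·9.81·46.4)] / 9.81 = (33.22 ± 13.89) / 9.81, so t = 1.970 s or t = 4.802 s.
The first (ascending) time is 1.970 s.

1.97 s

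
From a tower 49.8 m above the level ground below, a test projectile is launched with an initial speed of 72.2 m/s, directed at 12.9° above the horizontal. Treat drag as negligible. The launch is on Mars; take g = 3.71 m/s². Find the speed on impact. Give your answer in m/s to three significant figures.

74.7 m/s

vₓ = 72.20 cos 12.9° = 70.38 m/s; v_y0 = 72.20 sin 12.9° = 16.12 m/s.
With up positive and y = 0 at the ground: y(t) = 49.8 + (16.12) t − 1.855 t². Setting y = 0 and taking the positive root: t = [16.12 + √(16.12² + 2·3.71·49.8)] / 3.71 = (16.12 + 25.09) / 3.71 = 11.11 s.
Vertical velocity at impact: v_y = v_y0 − g t = 16.12 − 3.71 × 11.11 = −25.09 m/s.
Speed: |v| = √(vₓ² + v_y²) = √(70.38² + 25.09²) = 74.72 m/s.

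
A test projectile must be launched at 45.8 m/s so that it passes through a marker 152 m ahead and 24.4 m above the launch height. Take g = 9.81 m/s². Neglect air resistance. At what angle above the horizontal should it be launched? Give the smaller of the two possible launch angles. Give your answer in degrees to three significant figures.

34.2°

Trajectory: y = x tanθ − g x² (1 + tan²θ)/(2v₀²). With x = 152, y = 24.4, v₀ = 45.8, g = 9.81:
54.03 tan²θ − 152 tanθ + (78.43) = 0.
tanθ = [152 ± √(152² − 4 × 54.03 × (78.43))] / (2 × 54.03) = (152 ± 78.46) / 108.1, giving tanθ = 0.6806 or 2.133.
θ = 34.24° or 64.88°; the smaller is 34.24°.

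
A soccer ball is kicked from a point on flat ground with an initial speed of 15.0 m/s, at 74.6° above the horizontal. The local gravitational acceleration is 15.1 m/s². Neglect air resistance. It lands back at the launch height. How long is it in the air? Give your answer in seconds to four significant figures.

Components: vₓ = 15.00 cos 74.6° = 3.983 m/s, v_y0 = 15.00 sin 74.6° = 14.46 m/s.
Landing at launch height ⇒ T = 2 v_y0 / g = 2 × 14.46 / 15.1 = 1.915 s.

1.915 s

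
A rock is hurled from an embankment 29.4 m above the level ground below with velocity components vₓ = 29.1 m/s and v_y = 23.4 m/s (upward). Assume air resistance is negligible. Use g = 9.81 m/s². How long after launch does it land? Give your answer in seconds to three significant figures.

5.80 s

Vertical motion (up positive, ground at y = 0): 4.905 t² − (23.40) t − 29.4 = 0, so t = (23.40 + √(23.40² + 2·9.81·29.4)) / 9.81 = (23.40 + 33.53) / 9.81 = 5.803 s.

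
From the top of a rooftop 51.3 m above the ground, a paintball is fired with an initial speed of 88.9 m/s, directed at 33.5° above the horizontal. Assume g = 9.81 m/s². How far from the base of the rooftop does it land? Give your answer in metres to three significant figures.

812 m

Horizontal component vₓ = 88.90 cos 33.5° = 74.13 m/s; vertical v_y0 = 88.90 sin 33.5° = 49.07 m/s.
The projectile lands when y = 51.3 + (49.07) t − ½·9.81·t² = 0. Positive root: t = (49.07 + √(49.07² + 2·9.81·51.3)) / 9.81 = (49.07 + 58.43) / 9.81 = 10.96 s.
Horizontal distance: R = vₓ t = 74.13 × 10.96 = 812.3 m.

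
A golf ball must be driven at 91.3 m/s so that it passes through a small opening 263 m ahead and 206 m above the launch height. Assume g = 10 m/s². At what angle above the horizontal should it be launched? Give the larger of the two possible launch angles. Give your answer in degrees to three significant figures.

Trajectory: y = x tanθ − g x² (1 + tan²θ)/(2v₀²). With x = 263, y = 206, v₀ = 91.3, g = 10.0:
41.49 tan²θ − 263 tanθ + (247.5) = 0.
tanθ = [263 ± √(263² − 4 × 41.49 × (247.5))] / (2 × 41.49) = (263 ± 167.6) / 82.98, giving tanθ = 1.149 or 5.189.
θ = 48.98° or 79.09°; the larger is 79.09°.

79.1°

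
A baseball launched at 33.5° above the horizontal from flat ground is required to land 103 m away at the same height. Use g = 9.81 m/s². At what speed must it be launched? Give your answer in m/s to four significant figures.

From R = (v₀² / g) sin 2θ: v₀ = √(gR / sin 2θ).
v₀ = √(9.81 × 103 / sin 67.00°) = √(1010 / 0.9205) = √1097.7 = 33.13 m/s.

33.13 m/s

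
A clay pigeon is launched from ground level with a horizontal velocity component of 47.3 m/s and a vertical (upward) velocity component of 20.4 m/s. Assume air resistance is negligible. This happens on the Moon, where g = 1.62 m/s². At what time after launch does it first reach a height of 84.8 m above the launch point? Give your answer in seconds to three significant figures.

5.25 s

Require v_y0 t − ½ g t² = 84.8, i.e. 0.8100 t² − 20.40 t + 84.8 = 0.
Quadratic formula: t = (20.40 ± √141.41) / 1.62 = (20.40 ± 11.89) / 1.62 → t = 5.252 s or 19.93 s.
The first (ascending) time is 5.252 s.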